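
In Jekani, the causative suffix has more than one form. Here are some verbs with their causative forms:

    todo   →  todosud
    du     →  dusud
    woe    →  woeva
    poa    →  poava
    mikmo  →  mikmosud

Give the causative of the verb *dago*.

dagosud

The suffix is conditioned by the last vowel: -sud when the last vowel of the stem is a rounded vowel (*todo*, *du*, *mikmo*); -va when the last vowel of the stem is an unrounded vowel (*woe*, *poa*).
*dago*: last vowel = /o/, a rounded vowel → -sud → *dagosud*.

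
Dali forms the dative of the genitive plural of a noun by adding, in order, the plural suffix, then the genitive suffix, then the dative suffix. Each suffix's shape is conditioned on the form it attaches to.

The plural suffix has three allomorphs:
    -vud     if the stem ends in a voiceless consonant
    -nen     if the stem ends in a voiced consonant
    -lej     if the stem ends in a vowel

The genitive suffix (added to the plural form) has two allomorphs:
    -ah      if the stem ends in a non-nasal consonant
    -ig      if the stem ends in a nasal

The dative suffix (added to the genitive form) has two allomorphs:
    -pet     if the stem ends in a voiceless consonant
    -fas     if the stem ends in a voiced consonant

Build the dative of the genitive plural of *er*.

The final sound of *er* is /r/, which is a voiced consonant, so the plural suffix is -nen, giving *ernen*.
Since the final consonant of the plural form *ernen* is /n/ (a nasal), it takes -ig, giving *ernenig*.
The genitive form *ernenig*: final consonant = /g/, voiced → -fas → *ernenigfas*.

ernenigfas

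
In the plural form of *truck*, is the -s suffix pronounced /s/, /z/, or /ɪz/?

The stem *truck* ends in a voiceless non-sibilant consonant.
The plural suffix surfaces as /ɪz/ after sibilants, /s/ after other voiceless consonants, and /z/ after other voiced sounds.
So the plural -s on *truck* is pronounced /s/.

/s/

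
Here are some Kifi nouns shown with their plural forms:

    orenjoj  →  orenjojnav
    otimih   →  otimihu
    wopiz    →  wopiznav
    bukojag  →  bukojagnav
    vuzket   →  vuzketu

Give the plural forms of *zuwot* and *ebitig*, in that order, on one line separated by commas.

The alternation tracks the final consonant of the stem — -u when the stem ends in a voiceless consonant (*otimih*, *vuzket*); -nav when the stem ends in a voiced consonant (*orenjoj*, *wopiz*, *bukojag*).
*zuwot*: final consonant = /t/, voiceless → -u → *zuwotu*.
*ebitig*: final consonant = /g/, voiced → -nav → *ebitignav*.

zuwotu, ebitignav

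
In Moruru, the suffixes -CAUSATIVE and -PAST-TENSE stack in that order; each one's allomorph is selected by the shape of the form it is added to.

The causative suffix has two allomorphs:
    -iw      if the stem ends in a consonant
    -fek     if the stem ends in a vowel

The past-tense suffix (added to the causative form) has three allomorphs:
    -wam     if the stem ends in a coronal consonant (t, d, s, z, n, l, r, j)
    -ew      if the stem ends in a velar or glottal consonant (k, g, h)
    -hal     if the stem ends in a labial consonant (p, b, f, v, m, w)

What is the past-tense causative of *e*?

efekew

The final sound of *e* is /e/, which is a vowel, so the causative suffix is -fek, giving *efek*.
The final consonant of the causative form *efek* is /k/, which is velar/glottal, so the past-tense suffix is -ew, giving *efekew*.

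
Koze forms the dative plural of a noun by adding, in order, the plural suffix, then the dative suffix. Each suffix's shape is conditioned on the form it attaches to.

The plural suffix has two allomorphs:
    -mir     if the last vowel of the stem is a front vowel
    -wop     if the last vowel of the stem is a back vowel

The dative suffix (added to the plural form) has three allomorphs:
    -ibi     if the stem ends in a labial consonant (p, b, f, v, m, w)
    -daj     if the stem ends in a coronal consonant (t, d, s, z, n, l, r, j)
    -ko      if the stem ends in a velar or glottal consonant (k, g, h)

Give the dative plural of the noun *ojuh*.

ojuhwopibi

Since the last vowel of *ojuh* is /u/ (a back vowel), it takes -wop, giving *ojuhwop*.
The plural form *ojuhwop*: final consonant = /p/, labial → -ibi → *ojuhwopibi*.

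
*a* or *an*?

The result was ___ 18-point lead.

The indefinite article is chosen by the initial *sound* of the following word, not its spelling.
The number *18* is spoken "eighteen", beginning with /ˌeɪˈtiːn/ — a vowel sound.
So the article is *an*: The result was an 18-point lead.

an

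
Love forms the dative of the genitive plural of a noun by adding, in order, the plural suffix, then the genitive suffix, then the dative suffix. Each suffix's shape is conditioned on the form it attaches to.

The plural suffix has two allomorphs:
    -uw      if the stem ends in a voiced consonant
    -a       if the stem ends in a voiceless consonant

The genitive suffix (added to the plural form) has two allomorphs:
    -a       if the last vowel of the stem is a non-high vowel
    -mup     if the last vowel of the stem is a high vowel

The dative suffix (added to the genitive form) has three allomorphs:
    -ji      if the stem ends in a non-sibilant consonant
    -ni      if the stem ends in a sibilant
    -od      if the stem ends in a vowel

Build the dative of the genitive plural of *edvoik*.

*edvoik* — final consonant /k/ (voiceless) → -a → *edvoika*.
The last vowel of the plural form *edvoika* is /a/, which is a non-high vowel, so the genitive suffix is -a, giving *edvoikaa*.
Since the final sound of the genitive form *edvoikaa* is /a/ (a vowel), it takes -od, giving *edvoikaaod*.

edvoikaaod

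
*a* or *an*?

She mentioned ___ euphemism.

The indefinite article is chosen by the initial *sound* of the following word, not its spelling.
*euphemism* begins with the sound /juː/ (eu pronounced /juː/) — a consonant sound.
So the article is *a*: She mentioned a euphemism.

a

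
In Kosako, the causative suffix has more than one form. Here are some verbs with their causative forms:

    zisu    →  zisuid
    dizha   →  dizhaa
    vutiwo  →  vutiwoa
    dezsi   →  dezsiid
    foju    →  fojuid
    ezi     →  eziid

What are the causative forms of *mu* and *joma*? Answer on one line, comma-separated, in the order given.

muid, jomaa

The alternation tracks the last vowel of the stem — -id when the last vowel of the stem is a high vowel (*zisu*, *dezsi*, *foju*, *ezi*); -a when the last vowel of the stem is a non-high vowel (*dizha*, *vutiwo*).
*mu*: last vowel = /u/, a high vowel → -id → *muid*.
Since the last vowel of *joma* is /a/ (a non-high vowel), it takes -a, giving *jomaa*.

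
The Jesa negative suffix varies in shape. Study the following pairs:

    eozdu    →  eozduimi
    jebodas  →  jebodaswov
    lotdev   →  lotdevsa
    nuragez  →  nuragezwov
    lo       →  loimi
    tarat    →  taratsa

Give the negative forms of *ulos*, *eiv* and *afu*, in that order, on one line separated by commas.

uloswov, eivsa, afuimi

The suffix is conditioned by the final sound: -wov when the stem ends in a sibilant (*jebodas*, *nuragez*); -sa when the stem ends in a non-sibilant consonant (*lotdev*, *tarat*); -imi when the stem ends in a vowel (*eozdu*, *lo*).
Since the final sound of *ulos* is /s/ (a sibilant), it takes -wov, giving *uloswov*.
*eiv* — final sound /v/ (a non-sibilant consonant) → -sa → *eivsa*.
*afu*: final sound = /u/, a vowel → -imi → *afuimi*.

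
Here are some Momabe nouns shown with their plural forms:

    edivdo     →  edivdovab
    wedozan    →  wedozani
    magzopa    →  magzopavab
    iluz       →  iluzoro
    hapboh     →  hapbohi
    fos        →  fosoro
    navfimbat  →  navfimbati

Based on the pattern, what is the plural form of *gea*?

geavab

The alternation tracks the final sound of the stem — -oro when the stem ends in a sibilant (*iluz*, *fos*); -i when the stem ends in a non-sibilant consonant (*wedozan*, *hapboh*, *navfimbat*); -vab when the stem ends in a vowel (*edivdo*, *magzopa*).
*gea* — final sound /a/ (a vowel) → -vab → *geavab*.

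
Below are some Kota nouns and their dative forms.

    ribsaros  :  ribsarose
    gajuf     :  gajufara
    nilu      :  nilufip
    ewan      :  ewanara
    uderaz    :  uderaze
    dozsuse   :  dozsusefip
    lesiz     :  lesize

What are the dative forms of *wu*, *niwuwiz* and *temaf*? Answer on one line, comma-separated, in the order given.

The pattern is sibilance of the final sound: -e when the stem ends in a sibilant (*ribsaros*, *uderaz*, *lesiz*); -ara when the stem ends in a non-sibilant consonant (*gajuf*, *ewan*); -fip when the stem ends in a vowel (*nilu*, *dozsuse*).
*wu*: final sound = /u/, a vowel → -fip → *wufip*.
*niwuwiz*: final sound = /z/, a sibilant → -e → *niwuwize*.
*temaf*: final sound = /f/, a non-sibilant consonant → -ara → *temafara*.

wufip, niwuwize, temafara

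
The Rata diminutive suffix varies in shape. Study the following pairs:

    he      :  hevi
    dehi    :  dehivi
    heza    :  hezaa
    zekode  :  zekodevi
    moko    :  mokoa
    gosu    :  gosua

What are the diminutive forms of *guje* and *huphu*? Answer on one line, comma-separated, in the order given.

The suffix is conditioned by the last vowel: -vi when the last vowel of the stem is a front vowel (*he*, *dehi*, *zekode*); -a when the last vowel of the stem is a back vowel (*heza*, *moko*, *gosu*).
Since the last vowel of *guje* is /e/ (a front vowel), it takes -vi, giving *gujevi*.
Since the last vowel of *huphu* is /u/ (a back vowel), it takes -a, giving *huphua*.

gujevi, huphua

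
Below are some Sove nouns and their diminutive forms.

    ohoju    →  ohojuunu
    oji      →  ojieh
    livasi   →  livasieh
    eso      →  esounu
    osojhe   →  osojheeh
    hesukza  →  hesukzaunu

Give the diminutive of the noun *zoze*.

zozeeh

The alternation tracks the last vowel of the stem — -eh when the last vowel of the stem is a front vowel (*oji*, *livasi*, *osojhe*); -unu when the last vowel of the stem is a back vowel (*ohoju*, *eso*, *hesukza*).
Since the last vowel of *zoze* is /e/ (a front vowel), it takes -eh, giving *zozeeh*.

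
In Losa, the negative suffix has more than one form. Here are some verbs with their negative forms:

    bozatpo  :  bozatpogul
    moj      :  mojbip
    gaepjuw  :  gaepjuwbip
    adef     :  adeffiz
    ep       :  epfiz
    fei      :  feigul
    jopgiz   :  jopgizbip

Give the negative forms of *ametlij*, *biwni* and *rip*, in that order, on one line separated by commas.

ametlijbip, biwnigul, ripfiz

Looking at the final sound of each stem: -fiz when the stem ends in a voiceless consonant (*adef*, *ep*); -bip when the stem ends in a voiced consonant (*moj*, *gaepjuw*, *jopgiz*); -gul when the stem ends in a vowel (*bozatpo*, *fei*).
*ametlij*: final sound = /j/, a voiced consonant → -bip → *ametlijbip*.
*biwni* — final sound /i/ (a vowel) → -gul → *biwnigul*.
Since the final sound of *rip* is /p/ (a voiceless consonant), it takes -fiz, giving *ripfiz*.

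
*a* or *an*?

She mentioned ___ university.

a

The indefinite article is chosen by the initial *sound* of the following word, not its spelling.
*university* begins with the sound /juː/ (u pronounced /juː/) — a consonant sound.
So the article is *a*: She mentioned a university.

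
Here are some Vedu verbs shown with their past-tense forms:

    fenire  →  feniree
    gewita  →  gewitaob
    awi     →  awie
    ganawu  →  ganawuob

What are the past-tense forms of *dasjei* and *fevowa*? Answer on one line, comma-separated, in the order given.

dasjeie, fevowaob

Looking at the last vowel of each stem: -e when the last vowel of the stem is a front vowel (*fenire*, *awi*); -ob when the last vowel of the stem is a back vowel (*gewita*, *ganawu*).
*dasjei*: last vowel = /i/, a front vowel → -e → *dasjeie*.
*fevowa* — last vowel /a/ (a back vowel) → -ob → *fevowaob*.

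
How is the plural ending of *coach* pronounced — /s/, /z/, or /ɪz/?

The stem *coach* ends in a sibilant (/s, z, ʃ, ʒ, tʃ, dʒ/).
The plural suffix surfaces as /ɪz/ after sibilants, /s/ after other voiceless consonants, and /z/ after other voiced sounds.
So the plural -s on *coach* is pronounced /ɪz/.

/ɪz/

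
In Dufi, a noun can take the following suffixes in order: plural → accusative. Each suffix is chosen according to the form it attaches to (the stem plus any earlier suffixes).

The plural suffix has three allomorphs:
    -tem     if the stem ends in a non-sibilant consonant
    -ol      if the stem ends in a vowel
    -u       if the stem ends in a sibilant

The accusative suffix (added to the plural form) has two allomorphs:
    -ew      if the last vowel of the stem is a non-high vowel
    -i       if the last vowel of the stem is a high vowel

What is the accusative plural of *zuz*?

zuzui

Since the final sound of *zuz* is /z/ (a sibilant), it takes -u, giving *zuzu*.
The plural form *zuzu*: last vowel = /u/, a high vowel → -i → *zuzui*.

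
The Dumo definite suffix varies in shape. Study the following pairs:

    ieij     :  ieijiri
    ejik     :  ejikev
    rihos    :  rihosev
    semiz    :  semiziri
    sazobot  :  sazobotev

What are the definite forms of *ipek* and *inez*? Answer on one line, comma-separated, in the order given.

The pattern is voicing of the final consonant: -ev when the stem ends in a voiceless consonant (*ejik*, *rihos*, *sazobot*); -iri when the stem ends in a voiced consonant (*ieij*, *semiz*).
*ipek* — final consonant /k/ (voiceless) → -ev → *ipekev*.
*inez* — final consonant /z/ (voiced) → -iri → *ineziri*.

ipekev, ineziri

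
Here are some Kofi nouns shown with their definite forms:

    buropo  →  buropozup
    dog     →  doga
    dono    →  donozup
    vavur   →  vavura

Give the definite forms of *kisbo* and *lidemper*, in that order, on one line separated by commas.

kisbozup, lidempera

The pattern is consonant vs. vowel: -a when the stem ends in a consonant (*dog*, *vavur*); -zup when the stem ends in a vowel (*buropo*, *dono*).
*kisbo*: final sound = /o/, a vowel → -zup → *kisbozup*.
The final sound of *lidemper* is /r/, which is a consonant, so the suffix is -a, giving *lidempera*.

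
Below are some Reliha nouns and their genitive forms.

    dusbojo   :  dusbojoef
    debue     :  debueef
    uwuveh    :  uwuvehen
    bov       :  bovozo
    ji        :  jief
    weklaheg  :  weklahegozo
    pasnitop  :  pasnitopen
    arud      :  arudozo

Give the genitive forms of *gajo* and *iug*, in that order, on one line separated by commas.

gajoef, iugozo

The suffix is conditioned by the final sound: -en when the stem ends in a voiceless consonant (*uwuveh*, *pasnitop*); -ozo when the stem ends in a voiced consonant (*bov*, *weklaheg*, *arud*); -ef when the stem ends in a vowel (*dusbojo*, *debue*, *ji*).
The final sound of *gajo* is /o/, which is a vowel, so the suffix is -ef, giving *gajoef*.
The final sound of *iug* is /g/, which is a voiced consonant, so the suffix is -ozo, giving *iugozo*.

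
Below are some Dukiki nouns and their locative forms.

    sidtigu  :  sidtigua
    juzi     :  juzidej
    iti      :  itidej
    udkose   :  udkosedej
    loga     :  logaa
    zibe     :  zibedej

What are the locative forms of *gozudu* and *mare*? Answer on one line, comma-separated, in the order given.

gozudua, maredej

Looking at the last vowel of each stem: -dej when the last vowel of the stem is a front vowel (*juzi*, *iti*, *udkose*, *zibe*); -a when the last vowel of the stem is a back vowel (*sidtigu*, *loga*).
Since the last vowel of *gozudu* is /u/ (a back vowel), it takes -a, giving *gozudua*.
The last vowel of *mare* is /e/, which is a front vowel, so the suffix is -dej, giving *maredej*.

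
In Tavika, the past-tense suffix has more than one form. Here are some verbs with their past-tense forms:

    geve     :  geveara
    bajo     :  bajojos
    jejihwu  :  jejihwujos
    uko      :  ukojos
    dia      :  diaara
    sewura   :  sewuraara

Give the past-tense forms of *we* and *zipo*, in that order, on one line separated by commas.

weara, zipojos

The pattern is rounding harmony: -jos when the last vowel of the stem is a rounded vowel (*bajo*, *jejihwu*, *uko*); -ara when the last vowel of the stem is an unrounded vowel (*geve*, *dia*, *sewura*).
Since the last vowel of *we* is /e/ (an unrounded vowel), it takes -ara, giving *weara*.
The last vowel of *zipo* is /o/, which is a rounded vowel, so the suffix is -jos, giving *zipojos*.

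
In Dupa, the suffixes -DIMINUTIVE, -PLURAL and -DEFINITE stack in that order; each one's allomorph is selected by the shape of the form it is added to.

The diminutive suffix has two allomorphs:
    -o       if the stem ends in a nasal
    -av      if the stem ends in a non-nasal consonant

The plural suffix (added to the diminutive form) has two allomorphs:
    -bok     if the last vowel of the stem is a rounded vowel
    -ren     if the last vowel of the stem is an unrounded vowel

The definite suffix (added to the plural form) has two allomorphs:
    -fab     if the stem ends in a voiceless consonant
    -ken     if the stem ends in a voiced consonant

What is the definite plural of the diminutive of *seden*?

*seden* — final consonant /n/ (a nasal) → -o → *sedeno*.
The last vowel of the diminutive form *sedeno* is /o/, which is a rounded vowel, so the plural suffix is -bok, giving *sedenobok*.
The plural form *sedenobok*: final consonant = /k/, voiceless → -fab → *sedenobokfab*.

sedenobokfab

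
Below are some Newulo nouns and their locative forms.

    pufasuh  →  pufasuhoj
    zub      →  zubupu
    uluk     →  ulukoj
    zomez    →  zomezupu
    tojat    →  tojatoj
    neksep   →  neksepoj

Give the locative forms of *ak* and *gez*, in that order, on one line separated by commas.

akoj, gezupu

Looking at the final consonant of each stem: -oj when the stem ends in a voiceless consonant (*pufasuh*, *uluk*, *tojat*, *neksep*); -upu when the stem ends in a voiced consonant (*zub*, *zomez*).
Since the final consonant of *ak* is /k/ (voiceless), it takes -oj, giving *akoj*.
The final consonant of *gez* is /z/, which is voiced, so the suffix is -upu, giving *gezupu*.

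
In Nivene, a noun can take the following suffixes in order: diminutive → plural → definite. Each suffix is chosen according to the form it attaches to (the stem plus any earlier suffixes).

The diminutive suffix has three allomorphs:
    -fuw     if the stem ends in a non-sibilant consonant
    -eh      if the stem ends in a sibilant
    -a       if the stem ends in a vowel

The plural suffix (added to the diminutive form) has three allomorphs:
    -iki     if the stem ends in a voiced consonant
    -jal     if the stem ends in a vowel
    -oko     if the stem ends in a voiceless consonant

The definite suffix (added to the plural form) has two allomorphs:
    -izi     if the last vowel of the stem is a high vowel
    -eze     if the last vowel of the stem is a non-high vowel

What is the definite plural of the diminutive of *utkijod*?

utkijodfuwikiizi

*utkijod* — final sound /d/ (a non-sibilant consonant) → -fuw → *utkijodfuw*.
The diminutive form *utkijodfuw* — final sound /w/ (a voiced consonant) → -iki → *utkijodfuwiki*.
The last vowel of the plural form *utkijodfuwiki* is /i/, which is a high vowel, so the definite suffix is -izi, giving *utkijodfuwikiizi*.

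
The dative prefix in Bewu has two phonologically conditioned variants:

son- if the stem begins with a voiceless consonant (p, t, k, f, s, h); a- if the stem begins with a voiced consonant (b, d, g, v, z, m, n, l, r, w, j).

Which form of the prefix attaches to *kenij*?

son-

*kenij* — first consonant /k/ (voiceless) → son-.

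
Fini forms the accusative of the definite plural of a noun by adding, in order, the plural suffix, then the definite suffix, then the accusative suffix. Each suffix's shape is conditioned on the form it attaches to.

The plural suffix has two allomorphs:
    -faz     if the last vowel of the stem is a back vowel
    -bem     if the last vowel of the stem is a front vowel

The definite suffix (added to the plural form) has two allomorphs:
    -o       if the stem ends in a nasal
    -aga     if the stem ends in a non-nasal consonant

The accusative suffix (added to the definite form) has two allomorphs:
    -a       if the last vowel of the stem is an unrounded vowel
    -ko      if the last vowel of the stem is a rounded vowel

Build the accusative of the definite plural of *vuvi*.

vuvibemoko

*vuvi*: last vowel = /i/, a front vowel → -bem → *vuvibem*.
Since the final consonant of the plural form *vuvibem* is /m/ (a nasal), it takes -o, giving *vuvibemo*.
The definite form *vuvibemo* — last vowel /o/ (a rounded vowel) → -ko → *vuvibemoko*.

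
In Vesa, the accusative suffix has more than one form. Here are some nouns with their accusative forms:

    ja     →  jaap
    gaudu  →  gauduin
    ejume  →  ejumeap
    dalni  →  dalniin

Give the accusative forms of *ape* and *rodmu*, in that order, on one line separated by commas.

apeap, rodmuin

Looking at the last vowel of each stem: -in when the last vowel of the stem is a high vowel (*gaudu*, *dalni*); -ap when the last vowel of the stem is a non-high vowel (*ja*, *ejume*).
The last vowel of *ape* is /e/, which is a non-high vowel, so the suffix is -ap, giving *apeap*.
Since the last vowel of *rodmu* is /u/ (a high vowel), it takes -in, giving *rodmuin*.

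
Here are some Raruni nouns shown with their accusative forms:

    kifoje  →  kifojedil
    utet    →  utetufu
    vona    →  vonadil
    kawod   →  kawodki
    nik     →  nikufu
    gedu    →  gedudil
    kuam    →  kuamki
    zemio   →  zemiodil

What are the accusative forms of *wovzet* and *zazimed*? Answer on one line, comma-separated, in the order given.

wovzetufu, zazimedki

The pattern is voicing of the final sound: -ufu when the stem ends in a voiceless consonant (*utet*, *nik*); -ki when the stem ends in a voiced consonant (*kawod*, *kuam*); -dil when the stem ends in a vowel (*kifoje*, *vona*, *gedu*, *zemio*).
*wovzet*: final sound = /t/, a voiceless consonant → -ufu → *wovzetufu*.
*zazimed*: final sound = /d/, a voiced consonant → -ki → *zazimedki*.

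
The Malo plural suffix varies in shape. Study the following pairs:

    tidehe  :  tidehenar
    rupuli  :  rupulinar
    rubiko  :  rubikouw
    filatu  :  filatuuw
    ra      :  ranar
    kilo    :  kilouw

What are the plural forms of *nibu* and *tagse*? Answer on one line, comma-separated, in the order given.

The alternation tracks the last vowel of the stem — -uw when the last vowel of the stem is a rounded vowel (*rubiko*, *filatu*, *kilo*); -nar when the last vowel of the stem is an unrounded vowel (*tidehe*, *rupuli*, *ra*).
*nibu*: last vowel = /u/, a rounded vowel → -uw → *nibuuw*.
*tagse*: last vowel = /e/, an unrounded vowel → -nar → *tagsenar*.

nibuuw, tagsenar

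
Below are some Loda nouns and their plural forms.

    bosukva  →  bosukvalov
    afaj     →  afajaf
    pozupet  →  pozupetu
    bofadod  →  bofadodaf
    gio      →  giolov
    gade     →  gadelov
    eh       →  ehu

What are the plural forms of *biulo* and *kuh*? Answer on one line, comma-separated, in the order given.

biulolov, kuhu

The alternation tracks the final sound of the stem — -u when the stem ends in a voiceless consonant (*pozupet*, *eh*); -af when the stem ends in a voiced consonant (*afaj*, *bofadod*); -lov when the stem ends in a vowel (*bosukva*, *gio*, *gade*).
*biulo* — final sound /o/ (a vowel) → -lov → *biulolov*.
Since the final sound of *kuh* is /h/ (a voiceless consonant), it takes -u, giving *kuhu*.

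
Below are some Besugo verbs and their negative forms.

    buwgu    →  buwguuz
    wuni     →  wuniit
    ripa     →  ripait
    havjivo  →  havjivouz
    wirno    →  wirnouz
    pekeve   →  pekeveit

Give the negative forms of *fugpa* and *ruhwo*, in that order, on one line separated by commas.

Looking at the last vowel of each stem: -uz when the last vowel of the stem is a rounded vowel (*buwgu*, *havjivo*, *wirno*); -it when the last vowel of the stem is an unrounded vowel (*wuni*, *ripa*, *pekeve*).
The last vowel of *fugpa* is /a/, which is an unrounded vowel, so the suffix is -it, giving *fugpait*.
*ruhwo* — last vowel /o/ (a rounded vowel) → -uz → *ruhwouz*.

fugpait, ruhwouz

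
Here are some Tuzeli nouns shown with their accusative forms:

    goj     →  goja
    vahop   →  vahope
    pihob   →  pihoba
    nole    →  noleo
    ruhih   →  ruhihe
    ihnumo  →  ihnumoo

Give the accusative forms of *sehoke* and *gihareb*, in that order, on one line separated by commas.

sehokeo, gihareba

The pattern is voicing of the final sound: -e when the stem ends in a voiceless consonant (*vahop*, *ruhih*); -a when the stem ends in a voiced consonant (*goj*, *pihob*); -o when the stem ends in a vowel (*nole*, *ihnumo*).
The final sound of *sehoke* is /e/, which is a vowel, so the suffix is -o, giving *sehokeo*.
The final sound of *gihareb* is /b/, which is a voiced consonant, so the suffix is -a, giving *gihareba*.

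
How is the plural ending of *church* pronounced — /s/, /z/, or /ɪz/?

The stem *church* ends in a sibilant (/s, z, ʃ, ʒ, tʃ, dʒ/).
The plural suffix surfaces as /ɪz/ after sibilants, /s/ after other voiceless consonants, and /z/ after other voiced sounds.
So the plural -s on *church* is pronounced /ɪz/.

/ɪz/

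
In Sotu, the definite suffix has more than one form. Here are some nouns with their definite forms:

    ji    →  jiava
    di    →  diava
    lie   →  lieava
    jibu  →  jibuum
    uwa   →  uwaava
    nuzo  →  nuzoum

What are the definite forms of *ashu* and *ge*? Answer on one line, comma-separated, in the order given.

ashuum, geava

The pattern is rounding harmony: -um when the last vowel of the stem is a rounded vowel (*jibu*, *nuzo*); -ava when the last vowel of the stem is an unrounded vowel (*ji*, *di*, *lie*, *uwa*).
*ashu* — last vowel /u/ (a rounded vowel) → -um → *ashuum*.
The last vowel of *ge* is /e/, which is an unrounded vowel, so the suffix is -ava, giving *geava*.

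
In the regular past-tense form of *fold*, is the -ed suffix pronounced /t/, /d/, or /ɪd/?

/ɪd/

The stem *fold* ends in /t/ or /d/.
The -ed suffix is realized as /ɪd/ after /t, d/; as /t/ after other voiceless consonants; and as /d/ after other voiced sounds.
So -ed on *fold* is pronounced /ɪd/.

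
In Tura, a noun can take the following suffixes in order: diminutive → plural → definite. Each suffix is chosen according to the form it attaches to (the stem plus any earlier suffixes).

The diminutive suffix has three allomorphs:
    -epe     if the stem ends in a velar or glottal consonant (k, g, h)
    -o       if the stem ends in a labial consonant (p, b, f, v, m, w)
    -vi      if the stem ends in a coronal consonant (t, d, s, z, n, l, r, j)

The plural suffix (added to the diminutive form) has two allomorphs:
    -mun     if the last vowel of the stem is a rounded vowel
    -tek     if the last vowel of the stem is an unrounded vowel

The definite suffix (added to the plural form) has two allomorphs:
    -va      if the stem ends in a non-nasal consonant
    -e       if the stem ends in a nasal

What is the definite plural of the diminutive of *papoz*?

*papoz* — final consonant /z/ (coronal) → -vi → *papozvi*.
The diminutive form *papozvi* — last vowel /i/ (an unrounded vowel) → -tek → *papozvitek*.
The plural form *papozvitek* — final consonant /k/ (non-nasal) → -va → *papozvitekva*.

papozvitekva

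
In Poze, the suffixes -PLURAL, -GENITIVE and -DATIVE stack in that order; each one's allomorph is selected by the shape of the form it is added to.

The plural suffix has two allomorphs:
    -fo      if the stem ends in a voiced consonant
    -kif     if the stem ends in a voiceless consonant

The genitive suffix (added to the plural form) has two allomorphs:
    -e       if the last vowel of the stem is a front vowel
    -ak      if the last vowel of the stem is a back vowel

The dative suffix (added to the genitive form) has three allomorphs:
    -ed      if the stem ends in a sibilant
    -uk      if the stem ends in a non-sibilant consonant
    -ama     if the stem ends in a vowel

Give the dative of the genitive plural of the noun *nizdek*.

nizdekkifeama

The final consonant of *nizdek* is /k/, which is voiceless, so the plural suffix is -kif, giving *nizdekkif*.
The plural form *nizdekkif* — last vowel /i/ (a front vowel) → -e → *nizdekkife*.
The genitive form *nizdekkife* — final sound /e/ (a vowel) → -ama → *nizdekkifeama*.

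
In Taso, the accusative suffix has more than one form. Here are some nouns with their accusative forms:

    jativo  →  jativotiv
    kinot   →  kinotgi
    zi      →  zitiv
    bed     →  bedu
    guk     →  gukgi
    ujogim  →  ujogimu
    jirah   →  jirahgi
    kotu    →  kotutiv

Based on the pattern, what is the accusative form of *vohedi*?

The suffix is conditioned by the final sound: -gi when the stem ends in a voiceless consonant (*kinot*, *guk*, *jirah*); -u when the stem ends in a voiced consonant (*bed*, *ujogim*); -tiv when the stem ends in a vowel (*jativo*, *zi*, *kotu*).
*vohedi*: final sound = /i/, a vowel → -tiv → *voheditiv*.

voheditiv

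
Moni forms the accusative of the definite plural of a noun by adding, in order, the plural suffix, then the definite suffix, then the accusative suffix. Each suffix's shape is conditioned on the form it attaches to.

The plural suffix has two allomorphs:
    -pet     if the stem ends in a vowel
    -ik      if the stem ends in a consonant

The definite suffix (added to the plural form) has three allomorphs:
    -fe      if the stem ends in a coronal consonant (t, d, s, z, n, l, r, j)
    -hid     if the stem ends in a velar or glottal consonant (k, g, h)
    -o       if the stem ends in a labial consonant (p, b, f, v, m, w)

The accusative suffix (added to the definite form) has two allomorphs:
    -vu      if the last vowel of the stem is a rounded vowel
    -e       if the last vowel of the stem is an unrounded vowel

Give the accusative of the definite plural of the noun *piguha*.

Since the final sound of *piguha* is /a/ (a vowel), it takes -pet, giving *piguhapet*.
The plural form *piguhapet* — final consonant /t/ (coronal) → -fe → *piguhapetfe*.
The last vowel of the definite form *piguhapetfe* is /e/, which is an unrounded vowel, so the accusative suffix is -e, giving *piguhapetfee*.

piguhapetfee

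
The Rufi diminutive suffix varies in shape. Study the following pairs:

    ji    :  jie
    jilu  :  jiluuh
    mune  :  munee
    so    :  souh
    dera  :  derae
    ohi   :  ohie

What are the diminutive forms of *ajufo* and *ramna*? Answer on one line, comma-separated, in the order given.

ajufouh, ramnae

The suffix is conditioned by the last vowel: -uh when the last vowel of the stem is a rounded vowel (*jilu*, *so*); -e when the last vowel of the stem is an unrounded vowel (*ji*, *mune*, *dera*, *ohi*).
The last vowel of *ajufo* is /o/, which is a rounded vowel, so the suffix is -uh, giving *ajufouh*.
The last vowel of *ramna* is /a/, which is an unrounded vowel, so the suffix is -e, giving *ramnae*.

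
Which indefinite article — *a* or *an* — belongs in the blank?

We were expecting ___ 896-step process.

The indefinite article is chosen by the initial *sound* of the following word, not its spelling.
The number *896* is spoken "eight hundred …", beginning with /eɪt/ — a vowel sound.
So the article is *an*: We were expecting an 896-step process.

an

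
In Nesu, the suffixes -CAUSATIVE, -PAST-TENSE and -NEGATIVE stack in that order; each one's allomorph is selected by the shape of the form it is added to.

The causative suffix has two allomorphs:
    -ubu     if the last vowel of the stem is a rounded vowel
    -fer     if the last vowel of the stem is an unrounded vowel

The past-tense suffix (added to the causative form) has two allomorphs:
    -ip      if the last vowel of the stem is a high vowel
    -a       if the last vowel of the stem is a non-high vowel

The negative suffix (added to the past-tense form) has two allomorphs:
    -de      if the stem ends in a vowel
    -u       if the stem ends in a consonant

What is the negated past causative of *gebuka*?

gebukaferade

The last vowel of *gebuka* is /a/, which is an unrounded vowel, so the causative suffix is -fer, giving *gebukafer*.
The causative form *gebukafer* — last vowel /e/ (a non-high vowel) → -a → *gebukafera*.
The final sound of the past-tense form *gebukafera* is /a/, which is a vowel, so the negative suffix is -de, giving *gebukaferade*.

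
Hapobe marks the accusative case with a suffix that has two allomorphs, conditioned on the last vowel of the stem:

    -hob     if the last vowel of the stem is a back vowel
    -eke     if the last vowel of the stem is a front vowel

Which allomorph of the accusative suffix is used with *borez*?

Since the last vowel of *borez* is /e/ (a front vowel), it takes -eke.

-eke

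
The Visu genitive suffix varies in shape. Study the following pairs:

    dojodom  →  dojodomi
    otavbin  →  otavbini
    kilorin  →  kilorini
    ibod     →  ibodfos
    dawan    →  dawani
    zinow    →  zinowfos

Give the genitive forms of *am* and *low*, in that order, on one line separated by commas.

ami, lowfos

The suffix is conditioned by the final consonant: -i when the stem ends in a nasal (*dojodom*, *otavbin*, *kilorin*, *dawan*); -fos when the stem ends in a non-nasal consonant (*ibod*, *zinow*).
*am* — final consonant /m/ (a nasal) → -i → *ami*.
Since the final consonant of *low* is /w/ (non-nasal), it takes -fos, giving *lowfos*.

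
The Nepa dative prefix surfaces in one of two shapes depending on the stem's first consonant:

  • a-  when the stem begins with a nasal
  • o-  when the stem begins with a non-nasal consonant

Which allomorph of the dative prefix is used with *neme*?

Since the first consonant of *neme* is /n/ (a nasal), it takes a-.

a-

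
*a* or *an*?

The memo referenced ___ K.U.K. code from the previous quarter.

The indefinite article is chosen by the initial *sound* of the following word, not its spelling.
The initialism *K.U.K.* is read letter by letter; the first letter, K, is pronounced /keɪ/, which begins with a consonant sound.
So the article is *a*: The memo referenced a K.U.K. code from the previous quarter.

a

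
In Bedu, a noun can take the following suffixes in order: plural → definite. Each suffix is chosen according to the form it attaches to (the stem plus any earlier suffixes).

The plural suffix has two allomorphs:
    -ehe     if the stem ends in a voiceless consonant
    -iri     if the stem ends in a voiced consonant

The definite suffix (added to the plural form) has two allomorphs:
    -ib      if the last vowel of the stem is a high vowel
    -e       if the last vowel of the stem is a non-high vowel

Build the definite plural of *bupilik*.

Since the final consonant of *bupilik* is /k/ (voiceless), it takes -ehe, giving *bupilikehe*.
The plural form *bupilikehe* — last vowel /e/ (a non-high vowel) → -e → *bupilikehee*.

bupilikehee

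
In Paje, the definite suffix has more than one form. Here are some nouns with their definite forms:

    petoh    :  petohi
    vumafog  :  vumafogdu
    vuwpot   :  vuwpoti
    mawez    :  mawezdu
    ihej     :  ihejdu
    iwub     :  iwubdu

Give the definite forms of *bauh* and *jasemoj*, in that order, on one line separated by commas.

The pattern is voicing of the final consonant: -i when the stem ends in a voiceless consonant (*petoh*, *vuwpot*); -du when the stem ends in a voiced consonant (*vumafog*, *mawez*, *ihej*, *iwub*).
Since the final consonant of *bauh* is /h/ (voiceless), it takes -i, giving *bauhi*.
*jasemoj* — final consonant /j/ (voiced) → -du → *jasemojdu*.

bauhi, jasemojdu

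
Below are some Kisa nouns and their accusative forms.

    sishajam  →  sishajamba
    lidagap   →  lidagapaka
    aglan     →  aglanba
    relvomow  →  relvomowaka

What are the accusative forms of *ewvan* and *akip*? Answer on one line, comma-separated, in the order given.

The pattern is nasality of the final consonant: -ba when the stem ends in a nasal (*sishajam*, *aglan*); -aka when the stem ends in a non-nasal consonant (*lidagap*, *relvomow*).
Since the final consonant of *ewvan* is /n/ (a nasal), it takes -ba, giving *ewvanba*.
Since the final consonant of *akip* is /p/ (non-nasal), it takes -aka, giving *akipaka*.

ewvanba, akipaka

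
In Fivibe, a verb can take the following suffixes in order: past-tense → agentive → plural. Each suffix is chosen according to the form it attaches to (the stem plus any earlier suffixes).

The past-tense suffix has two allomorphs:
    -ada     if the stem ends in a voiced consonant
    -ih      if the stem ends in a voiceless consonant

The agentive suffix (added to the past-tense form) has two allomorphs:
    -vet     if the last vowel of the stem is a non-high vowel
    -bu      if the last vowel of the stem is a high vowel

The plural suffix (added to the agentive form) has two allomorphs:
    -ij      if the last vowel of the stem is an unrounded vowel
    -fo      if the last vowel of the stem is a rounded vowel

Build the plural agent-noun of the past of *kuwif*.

kuwifihbufo

*kuwif* — final consonant /f/ (voiceless) → -ih → *kuwifih*.
The past-tense form *kuwifih* — last vowel /i/ (a high vowel) → -bu → *kuwifihbu*.
Since the last vowel of the agentive form *kuwifihbu* is /u/ (a rounded vowel), it takes -fo, giving *kuwifihbufo*.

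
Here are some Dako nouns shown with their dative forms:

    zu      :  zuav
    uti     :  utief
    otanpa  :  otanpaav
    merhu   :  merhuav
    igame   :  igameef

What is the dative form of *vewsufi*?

The suffix is conditioned by the last vowel: -ef when the last vowel of the stem is a front vowel (*uti*, *igame*); -av when the last vowel of the stem is a back vowel (*zu*, *otanpa*, *merhu*).
Since the last vowel of *vewsufi* is /i/ (a front vowel), it takes -ef, giving *vewsufief*.

vewsufief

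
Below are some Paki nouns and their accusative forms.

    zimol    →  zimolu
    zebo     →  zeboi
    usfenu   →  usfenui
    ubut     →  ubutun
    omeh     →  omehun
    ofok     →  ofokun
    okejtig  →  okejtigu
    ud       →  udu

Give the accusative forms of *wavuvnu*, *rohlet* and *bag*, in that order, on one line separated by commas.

wavuvnui, rohletun, bagu

The suffix is conditioned by the final sound: -un when the stem ends in a voiceless consonant (*ubut*, *omeh*, *ofok*); -u when the stem ends in a voiced consonant (*zimol*, *okejtig*, *ud*); -i when the stem ends in a vowel (*zebo*, *usfenu*).
*wavuvnu* — final sound /u/ (a vowel) → -i → *wavuvnui*.
Since the final sound of *rohlet* is /t/ (a voiceless consonant), it takes -un, giving *rohletun*.
The final sound of *bag* is /g/, which is a voiced consonant, so the suffix is -u, giving *bagu*.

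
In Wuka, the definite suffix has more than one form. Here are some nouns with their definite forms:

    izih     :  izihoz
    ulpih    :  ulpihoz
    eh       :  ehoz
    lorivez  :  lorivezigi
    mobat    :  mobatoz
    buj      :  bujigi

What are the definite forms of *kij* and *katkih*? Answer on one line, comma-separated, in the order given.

kijigi, katkihoz

The alternation tracks the final consonant of the stem — -oz when the stem ends in a voiceless consonant (*izih*, *ulpih*, *eh*, *mobat*); -igi when the stem ends in a voiced consonant (*lorivez*, *buj*).
*kij*: final consonant = /j/, voiced → -igi → *kijigi*.
Since the final consonant of *katkih* is /h/ (voiceless), it takes -oz, giving *katkihoz*.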